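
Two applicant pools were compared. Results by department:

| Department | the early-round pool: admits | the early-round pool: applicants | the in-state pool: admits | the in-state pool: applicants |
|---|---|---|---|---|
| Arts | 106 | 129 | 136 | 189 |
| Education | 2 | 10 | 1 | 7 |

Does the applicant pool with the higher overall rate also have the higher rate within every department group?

Arts: the early-round pool 106/129 = 82.2%, the in-state pool 136/189 = 72.0% → the early-round pool
Education: the early-round pool 2/10 = 20.0%, the in-state pool 1/7 = 14.3% → the early-round pool
Overall: the early-round pool 108/139 = 77.7%, the in-state pool 137/196 = 69.9% → the early-round pool
The early-round pool wins overall and in every department group — no reversal.

Yes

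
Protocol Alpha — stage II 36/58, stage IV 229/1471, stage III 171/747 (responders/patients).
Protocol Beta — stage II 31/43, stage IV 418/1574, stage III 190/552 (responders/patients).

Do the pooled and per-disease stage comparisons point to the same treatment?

Yes

Stage II: Protocol Alpha 36/58 = 62.1%, Protocol Beta 31/43 = 72.1% → Protocol Beta
Stage IV: Protocol Alpha 229/1471 = 15.6%, Protocol Beta 418/1574 = 26.6% → Protocol Beta
Stage III: Protocol Alpha 171/747 = 22.9%, Protocol Beta 190/552 = 34.4% → Protocol Beta
Overall: Protocol Alpha 436/2276 = 19.2%, Protocol Beta 639/2169 = 29.5% → Protocol Beta
Protocol Beta wins overall and in every disease group — no reversal.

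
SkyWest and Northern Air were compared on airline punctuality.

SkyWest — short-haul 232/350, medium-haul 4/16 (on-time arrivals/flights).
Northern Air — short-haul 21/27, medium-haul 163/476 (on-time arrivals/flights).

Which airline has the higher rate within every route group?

Northern Air

Short-haul: SkyWest 232/350 = 66.3%, Northern Air 21/27 = 77.8% → Northern Air
Medium-haul: SkyWest 4/16 = 25.0%, Northern Air 163/476 = 34.2% → Northern Air
Northern Air has the higher rate in both groups.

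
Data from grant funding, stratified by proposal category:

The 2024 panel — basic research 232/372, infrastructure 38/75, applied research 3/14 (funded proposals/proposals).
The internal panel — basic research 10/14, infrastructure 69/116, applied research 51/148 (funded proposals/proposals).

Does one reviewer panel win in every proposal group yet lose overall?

Yes

Basic research: the 2024 panel 232/372 = 62.4%, the internal panel 10/14 = 71.4% → the internal panel
Infrastructure: the 2024 panel 38/75 = 50.7%, the internal panel 69/116 = 59.5% → the internal panel
Applied research: the 2024 panel 3/14 = 21.4%, the internal panel 51/148 = 34.5% → the internal panel
Overall: the 2024 panel 273/461 = 59.2%, the internal panel 130/278 = 46.8% → the 2024 panel
The internal panel wins each proposal group but the 2024 panel wins overall — the comparison reverses. The internal panel's proposals skew toward applied research, which has a lower base rate.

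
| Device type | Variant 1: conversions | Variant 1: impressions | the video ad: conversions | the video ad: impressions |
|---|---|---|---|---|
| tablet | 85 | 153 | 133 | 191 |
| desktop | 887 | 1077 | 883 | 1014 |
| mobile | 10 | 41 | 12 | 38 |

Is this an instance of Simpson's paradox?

Tablet: Variant 1 85/153 = 55.6%, the video ad 133/191 = 69.6% → the video ad
Desktop: Variant 1 887/1077 = 82.4%, the video ad 883/1014 = 87.1% → the video ad
Mobile: Variant 1 10/41 = 24.4%, the video ad 12/38 = 31.6% → the video ad
Overall: Variant 1 982/1271 = 77.3%, the video ad 1028/1243 = 82.7% → the video ad
The video ad wins overall and in every device group — no reversal.

No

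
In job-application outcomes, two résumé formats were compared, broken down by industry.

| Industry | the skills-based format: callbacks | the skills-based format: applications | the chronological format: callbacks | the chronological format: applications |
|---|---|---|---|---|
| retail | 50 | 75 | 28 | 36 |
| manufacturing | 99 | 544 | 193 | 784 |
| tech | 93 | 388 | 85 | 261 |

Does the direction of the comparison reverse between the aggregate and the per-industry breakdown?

Retail: the skills-based format 50/75 = 66.7%, the chronological format 28/36 = 77.8% → the chronological format
Manufacturing: the skills-based format 99/544 = 18.2%, the chronological format 193/784 = 24.6% → the chronological format
Tech: the skills-based format 93/388 = 24.0%, the chronological format 85/261 = 32.6% → the chronological format
Overall: the skills-based format 242/1007 = 24.0%, the chronological format 306/1081 = 28.3% → the chronological format
The chronological format wins overall and in every industry group — no reversal.

No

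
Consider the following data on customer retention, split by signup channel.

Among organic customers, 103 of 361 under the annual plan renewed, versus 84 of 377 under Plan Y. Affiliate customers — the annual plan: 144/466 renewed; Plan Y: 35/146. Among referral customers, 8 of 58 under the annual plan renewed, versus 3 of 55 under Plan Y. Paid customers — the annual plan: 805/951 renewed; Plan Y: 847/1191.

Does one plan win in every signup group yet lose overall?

Organic: the annual plan 103/361 = 28.5%, Plan Y 84/377 = 22.3% → the annual plan
Affiliate: the annual plan 144/466 = 30.9%, Plan Y 35/146 = 24.0% → the annual plan
Referral: the annual plan 8/58 = 13.8%, Plan Y 3/55 = 5.5% → the annual plan
Paid: the annual plan 805/951 = 84.6%, Plan Y 847/1191 = 71.1% → the annual plan
Overall: the annual plan 1060/1836 = 57.7%, Plan Y 969/1769 = 54.8% → the annual plan
The annual plan wins overall and in every signup group — no reversal.

No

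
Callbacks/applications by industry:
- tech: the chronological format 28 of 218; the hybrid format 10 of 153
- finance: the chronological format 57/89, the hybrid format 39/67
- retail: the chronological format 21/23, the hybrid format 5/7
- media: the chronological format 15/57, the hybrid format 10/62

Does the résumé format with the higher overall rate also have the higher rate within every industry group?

Tech: the chronological format 28/218 = 12.8%, the hybrid format 10/153 = 6.5% → the chronological format
Finance: the chronological format 57/89 = 64.0%, the hybrid format 39/67 = 58.2% → the chronological format
Retail: the chronological format 21/23 = 91.3%, the hybrid format 5/7 = 71.4% → the chronological format
Media: the chronological format 15/57 = 26.3%, the hybrid format 10/62 = 16.1% → the chronological format
Overall: the chronological format 121/387 = 31.3%, the hybrid format 64/289 = 22.1% → the chronological format
The chronological format wins overall and in every industry group — no reversal.

Yes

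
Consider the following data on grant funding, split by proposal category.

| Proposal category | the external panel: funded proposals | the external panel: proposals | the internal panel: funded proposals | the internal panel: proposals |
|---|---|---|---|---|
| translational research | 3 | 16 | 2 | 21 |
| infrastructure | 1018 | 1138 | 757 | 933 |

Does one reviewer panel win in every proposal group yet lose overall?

Translational research: the external panel 3/16 = 18.8%, the internal panel 2/21 = 9.5% → the external panel
Infrastructure: the external panel 1018/1138 = 89.5%, the internal panel 757/933 = 81.1% → the external panel
Overall: the external panel 1021/1154 = 88.5%, the internal panel 759/954 = 79.6% → the external panel
The external panel wins overall and in every proposal group — no reversal.

No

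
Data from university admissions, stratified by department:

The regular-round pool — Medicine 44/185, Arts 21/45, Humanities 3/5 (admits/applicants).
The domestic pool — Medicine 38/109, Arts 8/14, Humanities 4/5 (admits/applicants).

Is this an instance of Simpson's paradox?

Medicine: the regular-round pool 44/185 = 23.8%, the domestic pool 38/109 = 34.9% → the domestic pool
Arts: the regular-round pool 21/45 = 46.7%, the domestic pool 8/14 = 57.1% → the domestic pool
Humanities: the regular-round pool 3/5 = 60.0%, the domestic pool 4/5 = 80.0% → the domestic pool
Overall: the regular-round pool 68/235 = 28.9%, the domestic pool 50/128 = 39.1% → the domestic pool
The domestic pool wins overall and in every department group — no reversal.

No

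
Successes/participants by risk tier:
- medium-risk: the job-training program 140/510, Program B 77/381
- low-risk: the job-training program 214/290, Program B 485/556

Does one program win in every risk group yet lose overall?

Medium-risk: the job-training program 140/510 = 27.5%, Program B 77/381 = 20.2% → the job-training program
Low-risk: the job-training program 214/290 = 73.8%, Program B 485/556 = 87.2% → Program B
Overall: the job-training program 354/800 = 44.2%, Program B 562/937 = 60.0% → Program B
Neither sweeps: the job-training program wins 1 of 2 groups, Program B wins 1. Program B wins overall but not every group — no Simpson reversal.

No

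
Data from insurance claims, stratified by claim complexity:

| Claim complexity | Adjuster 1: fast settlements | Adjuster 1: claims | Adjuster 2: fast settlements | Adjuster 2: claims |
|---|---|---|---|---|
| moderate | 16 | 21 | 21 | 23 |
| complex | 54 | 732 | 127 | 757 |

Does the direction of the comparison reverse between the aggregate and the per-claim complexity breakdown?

Moderate: Adjuster 1 16/21 = 76.2%, Adjuster 2 21/23 = 91.3% → Adjuster 2
Complex: Adjuster 1 54/732 = 7.4%, Adjuster 2 127/757 = 16.8% → Adjuster 2
Overall: Adjuster 1 70/753 = 9.3%, Adjuster 2 148/780 = 19.0% → Adjuster 2
Adjuster 2 wins overall and in every claim group — no reversal.

No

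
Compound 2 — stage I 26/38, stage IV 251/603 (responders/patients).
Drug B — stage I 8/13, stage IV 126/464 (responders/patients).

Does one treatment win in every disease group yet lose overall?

Stage I: Compound 2 26/38 = 68.4%, Drug B 8/13 = 61.5% → Compound 2
Stage IV: Compound 2 251/603 = 41.6%, Drug B 126/464 = 27.2% → Compound 2
Overall: Compound 2 277/641 = 43.2%, Drug B 134/477 = 28.1% → Compound 2
Compound 2 wins overall and in every disease group — no reversal.

No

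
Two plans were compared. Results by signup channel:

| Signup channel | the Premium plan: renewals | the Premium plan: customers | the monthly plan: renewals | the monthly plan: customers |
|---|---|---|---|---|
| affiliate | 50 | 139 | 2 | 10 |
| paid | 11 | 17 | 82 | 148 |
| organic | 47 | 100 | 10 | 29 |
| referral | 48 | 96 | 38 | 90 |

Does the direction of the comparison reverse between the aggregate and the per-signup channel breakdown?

Yes

Affiliate: the Premium plan 50/139 = 36.0%, the monthly plan 2/10 = 20.0% → the Premium plan
Paid: the Premium plan 11/17 = 64.7%, the monthly plan 82/148 = 55.4% → the Premium plan
Organic: the Premium plan 47/100 = 47.0%, the monthly plan 10/29 = 34.5% → the Premium plan
Referral: the Premium plan 48/96 = 50.0%, the monthly plan 38/90 = 42.2% → the Premium plan
Overall: the Premium plan 156/352 = 44.3%, the monthly plan 132/277 = 47.7% → the monthly plan
The Premium plan wins each signup group but the monthly plan wins overall — the comparison reverses. The Premium plan's customers skew toward affiliate, which has a lower base rate.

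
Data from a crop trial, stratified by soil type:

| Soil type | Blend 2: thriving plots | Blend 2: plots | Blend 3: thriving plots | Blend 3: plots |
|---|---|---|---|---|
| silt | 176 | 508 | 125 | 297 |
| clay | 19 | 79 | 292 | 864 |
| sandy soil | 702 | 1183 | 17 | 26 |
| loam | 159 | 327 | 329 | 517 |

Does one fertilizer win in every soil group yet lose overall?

Silt: Blend 2 176/508 = 34.6%, Blend 3 125/297 = 42.1% → Blend 3
Clay: Blend 2 19/79 = 24.1%, Blend 3 292/864 = 33.8% → Blend 3
Sandy soil: Blend 2 702/1183 = 59.3%, Blend 3 17/26 = 65.4% → Blend 3
Loam: Blend 2 159/327 = 48.6%, Blend 3 329/517 = 63.6% → Blend 3
Overall: Blend 2 1056/2097 = 50.4%, Blend 3 763/1704 = 44.8% → Blend 2
Blend 3 wins each soil group but Blend 2 wins overall — the comparison reverses. Blend 3's plots skew toward clay, which has a lower base rate.

Yes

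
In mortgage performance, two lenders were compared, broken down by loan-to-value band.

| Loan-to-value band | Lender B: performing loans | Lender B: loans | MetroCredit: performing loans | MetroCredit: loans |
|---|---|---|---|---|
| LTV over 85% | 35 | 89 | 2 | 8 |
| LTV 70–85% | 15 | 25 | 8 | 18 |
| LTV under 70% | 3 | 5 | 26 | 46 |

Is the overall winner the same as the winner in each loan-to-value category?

LTV over 85%: Lender B 35/89 = 39.3%, MetroCredit 2/8 = 25.0% → Lender B
LTV 70–85%: Lender B 15/25 = 60.0%, MetroCredit 8/18 = 44.4% → Lender B
LTV under 70%: Lender B 3/5 = 60.0%, MetroCredit 26/46 = 56.5% → Lender B
Overall: Lender B 53/119 = 44.5%, MetroCredit 36/72 = 50.0% → MetroCredit
Lender B wins each loan-to-value group but MetroCredit wins overall — the comparison reverses. Lender B's loans skew toward LTV over 85%, which has a lower base rate.

No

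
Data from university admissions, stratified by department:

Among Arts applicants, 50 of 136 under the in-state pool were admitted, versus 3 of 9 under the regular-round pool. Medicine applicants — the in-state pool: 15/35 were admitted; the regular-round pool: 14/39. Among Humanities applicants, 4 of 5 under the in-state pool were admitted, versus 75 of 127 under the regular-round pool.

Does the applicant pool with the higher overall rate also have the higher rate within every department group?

No

Arts: the in-state pool 50/136 = 36.8%, the regular-round pool 3/9 = 33.3% → the in-state pool
Medicine: the in-state pool 15/35 = 42.9%, the regular-round pool 14/39 = 35.9% → the in-state pool
Humanities: the in-state pool 4/5 = 80.0%, the regular-round pool 75/127 = 59.1% → the in-state pool
Overall: the in-state pool 69/176 = 39.2%, the regular-round pool 92/175 = 52.6% → the regular-round pool
The in-state pool wins each department group but the regular-round pool wins overall — the comparison reverses. The in-state pool's applicants skew toward Arts, which has a lower base rate.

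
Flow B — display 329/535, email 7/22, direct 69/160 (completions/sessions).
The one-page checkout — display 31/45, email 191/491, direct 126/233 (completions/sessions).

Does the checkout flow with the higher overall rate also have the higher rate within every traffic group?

Display: Flow B 329/535 = 61.5%, the one-page checkout 31/45 = 68.9% → the one-page checkout
Email: Flow B 7/22 = 31.8%, the one-page checkout 191/491 = 38.9% → the one-page checkout
Direct: Flow B 69/160 = 43.1%, the one-page checkout 126/233 = 54.1% → the one-page checkout
Overall: Flow B 405/717 = 56.5%, the one-page checkout 348/769 = 45.3% → Flow B
The one-page checkout wins each traffic group but Flow B wins overall — the comparison reverses. The one-page checkout's sessions skew toward email, which has a lower base rate.

No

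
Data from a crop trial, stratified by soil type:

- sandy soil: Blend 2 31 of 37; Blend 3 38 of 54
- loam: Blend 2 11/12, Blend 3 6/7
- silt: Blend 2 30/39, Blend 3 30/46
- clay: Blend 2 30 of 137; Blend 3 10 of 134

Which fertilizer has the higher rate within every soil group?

Blend 2

Sandy soil: Blend 2 31/37 = 83.8%, Blend 3 38/54 = 70.4% → Blend 2
Loam: Blend 2 11/12 = 91.7%, Blend 3 6/7 = 85.7% → Blend 2
Silt: Blend 2 30/39 = 76.9%, Blend 3 30/46 = 65.2% → Blend 2
Clay: Blend 2 30/137 = 21.9%, Blend 3 10/134 = 7.5% → Blend 2
Blend 2 has the higher rate in all 4 groups.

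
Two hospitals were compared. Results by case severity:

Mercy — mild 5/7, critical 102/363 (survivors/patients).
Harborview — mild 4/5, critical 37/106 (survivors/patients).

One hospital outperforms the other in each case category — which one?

Mild: Mercy 5/7 = 71.4%, Harborview 4/5 = 80.0% → Harborview
Critical: Mercy 102/363 = 28.1%, Harborview 37/106 = 34.9% → Harborview
Harborview has the higher rate in both groups.

Harborview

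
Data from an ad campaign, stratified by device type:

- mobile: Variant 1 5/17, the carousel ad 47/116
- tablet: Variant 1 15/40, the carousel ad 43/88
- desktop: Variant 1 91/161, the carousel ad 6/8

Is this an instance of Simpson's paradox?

Yes

Mobile: Variant 1 5/17 = 29.4%, the carousel ad 47/116 = 40.5% → the carousel ad
Tablet: Variant 1 15/40 = 37.5%, the carousel ad 43/88 = 48.9% → the carousel ad
Desktop: Variant 1 91/161 = 56.5%, the carousel ad 6/8 = 75.0% → the carousel ad
Overall: Variant 1 111/218 = 50.9%, the carousel ad 96/212 = 45.3% → Variant 1
The carousel ad wins each device group but Variant 1 wins overall — the comparison reverses. The carousel ad's impressions skew toward mobile, which has a lower base rate.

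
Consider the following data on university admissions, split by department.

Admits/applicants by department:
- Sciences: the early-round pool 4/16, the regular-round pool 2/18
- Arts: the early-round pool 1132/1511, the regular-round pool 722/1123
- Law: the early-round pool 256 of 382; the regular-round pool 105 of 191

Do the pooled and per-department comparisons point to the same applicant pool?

Sciences: the early-round pool 4/16 = 25.0%, the regular-round pool 2/18 = 11.1% → the early-round pool
Arts: the early-round pool 1132/1511 = 74.9%, the regular-round pool 722/1123 = 64.3% → the early-round pool
Law: the early-round pool 256/382 = 67.0%, the regular-round pool 105/191 = 55.0% → the early-round pool
Overall: the early-round pool 1392/1909 = 72.9%, the regular-round pool 829/1332 = 62.2% → the early-round pool
The early-round pool wins overall and in every department group — no reversal.

Yes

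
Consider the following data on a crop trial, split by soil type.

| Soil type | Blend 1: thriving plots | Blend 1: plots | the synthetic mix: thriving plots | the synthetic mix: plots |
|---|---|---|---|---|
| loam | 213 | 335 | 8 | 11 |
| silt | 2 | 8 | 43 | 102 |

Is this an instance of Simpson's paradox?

Yes

Loam: Blend 1 213/335 = 63.6%, the synthetic mix 8/11 = 72.7% → the synthetic mix
Silt: Blend 1 2/8 = 25.0%, the synthetic mix 43/102 = 42.2% → the synthetic mix
Overall: Blend 1 215/343 = 62.7%, the synthetic mix 51/113 = 45.1% → Blend 1
The synthetic mix wins each soil group but Blend 1 wins overall — the comparison reverses. The synthetic mix's plots skew toward silt, which has a lower base rate.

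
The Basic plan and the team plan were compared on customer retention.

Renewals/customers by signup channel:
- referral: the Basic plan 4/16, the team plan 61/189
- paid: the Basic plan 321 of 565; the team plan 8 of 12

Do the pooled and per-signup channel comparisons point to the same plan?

No

Referral: the Basic plan 4/16 = 25.0%, the team plan 61/189 = 32.3% → the team plan
Paid: the Basic plan 321/565 = 56.8%, the team plan 8/12 = 66.7% → the team plan
Overall: the Basic plan 325/581 = 55.9%, the team plan 69/201 = 34.3% → the Basic plan
The team plan wins each signup group but the Basic plan wins overall — the comparison reverses. The team plan's customers skew toward referral, which has a lower base rate.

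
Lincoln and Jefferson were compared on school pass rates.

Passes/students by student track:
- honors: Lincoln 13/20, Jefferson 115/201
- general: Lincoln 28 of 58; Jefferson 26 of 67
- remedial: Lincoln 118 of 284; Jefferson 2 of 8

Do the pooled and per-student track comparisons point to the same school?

No

Honors: Lincoln 13/20 = 65.0%, Jefferson 115/201 = 57.2% → Lincoln
General: Lincoln 28/58 = 48.3%, Jefferson 26/67 = 38.8% → Lincoln
Remedial: Lincoln 118/284 = 41.5%, Jefferson 2/8 = 25.0% → Lincoln
Overall: Lincoln 159/362 = 43.9%, Jefferson 143/276 = 51.8% → Jefferson
Lincoln wins each student group but Jefferson wins overall — the comparison reverses. Lincoln's students skew toward remedial, which has a lower base rate.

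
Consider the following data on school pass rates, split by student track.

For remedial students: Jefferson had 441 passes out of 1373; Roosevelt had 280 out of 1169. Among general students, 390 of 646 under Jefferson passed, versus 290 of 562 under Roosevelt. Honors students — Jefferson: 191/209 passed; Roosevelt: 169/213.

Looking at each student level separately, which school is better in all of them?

Jefferson

Remedial: Jefferson 441/1373 = 32.1%, Roosevelt 280/1169 = 24.0% → Jefferson
General: Jefferson 390/646 = 60.4%, Roosevelt 290/562 = 51.6% → Jefferson
Honors: Jefferson 191/209 = 91.4%, Roosevelt 169/213 = 79.3% → Jefferson
Jefferson has the higher rate in all 3 groups.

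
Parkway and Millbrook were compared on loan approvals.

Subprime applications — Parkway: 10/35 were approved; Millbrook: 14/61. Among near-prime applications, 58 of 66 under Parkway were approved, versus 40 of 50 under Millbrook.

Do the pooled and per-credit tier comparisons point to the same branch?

Yes

Subprime: Parkway 10/35 = 28.6%, Millbrook 14/61 = 23.0% → Parkway
Near-prime: Parkway 58/66 = 87.9%, Millbrook 40/50 = 80.0% → Parkway
Overall: Parkway 68/101 = 67.3%, Millbrook 54/111 = 48.6% → Parkway
Parkway wins overall and in every credit group — no reversal.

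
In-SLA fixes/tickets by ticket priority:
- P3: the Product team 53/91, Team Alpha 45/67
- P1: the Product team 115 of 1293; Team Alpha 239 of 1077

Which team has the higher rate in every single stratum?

Team Alpha

P3: the Product team 53/91 = 58.2%, Team Alpha 45/67 = 67.2% → Team Alpha
P1: the Product team 115/1293 = 8.9%, Team Alpha 239/1077 = 22.2% → Team Alpha
Team Alpha has the higher rate in both groups.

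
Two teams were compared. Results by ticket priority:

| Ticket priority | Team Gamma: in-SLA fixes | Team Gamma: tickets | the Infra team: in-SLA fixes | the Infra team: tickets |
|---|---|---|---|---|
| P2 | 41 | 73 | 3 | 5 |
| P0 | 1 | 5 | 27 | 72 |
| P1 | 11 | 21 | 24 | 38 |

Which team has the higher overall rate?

Team Gamma

P2: Team Gamma 41/73 = 56.2%, the Infra team 3/5 = 60.0% → the Infra team
P0: Team Gamma 1/5 = 20.0%, the Infra team 27/72 = 37.5% → the Infra team
P1: Team Gamma 11/21 = 52.4%, the Infra team 24/38 = 63.2% → the Infra team
Overall: Team Gamma 53/99 = 53.5%, the Infra team 54/115 = 47.0% → Team Gamma
(The Infra team wins every ticket group but Team Gamma wins overall — the Infra team's tickets skew toward the low-rate P0 group.)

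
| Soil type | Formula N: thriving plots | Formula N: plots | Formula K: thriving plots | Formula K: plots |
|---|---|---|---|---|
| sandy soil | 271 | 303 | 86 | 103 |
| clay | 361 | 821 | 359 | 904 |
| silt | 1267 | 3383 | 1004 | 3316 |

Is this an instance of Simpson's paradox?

Sandy soil: Formula N 271/303 = 89.4%, Formula K 86/103 = 83.5% → Formula N
Clay: Formula N 361/821 = 44.0%, Formula K 359/904 = 39.7% → Formula N
Silt: Formula N 1267/3383 = 37.5%, Formula K 1004/3316 = 30.3% → Formula N
Overall: Formula N 1899/4507 = 42.1%, Formula K 1449/4323 = 33.5% → Formula N
Formula N wins overall and in every soil group — no reversal.

No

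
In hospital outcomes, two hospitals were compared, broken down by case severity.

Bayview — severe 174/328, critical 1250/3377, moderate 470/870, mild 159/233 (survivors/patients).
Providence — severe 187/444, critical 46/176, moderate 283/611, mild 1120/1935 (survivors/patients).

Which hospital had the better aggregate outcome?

Providence

Severe: Bayview 174/328 = 53.0%, Providence 187/444 = 42.1% → Bayview
Critical: Bayview 1250/3377 = 37.0%, Providence 46/176 = 26.1% → Bayview
Moderate: Bayview 470/870 = 54.0%, Providence 283/611 = 46.3% → Bayview
Mild: Bayview 159/233 = 68.2%, Providence 1120/1935 = 57.9% → Bayview
Overall: Bayview 2053/4808 = 42.7%, Providence 1636/3166 = 51.7% → Providence
(Bayview wins every case group but Providence wins overall — Bayview's patients skew toward the low-rate critical group.)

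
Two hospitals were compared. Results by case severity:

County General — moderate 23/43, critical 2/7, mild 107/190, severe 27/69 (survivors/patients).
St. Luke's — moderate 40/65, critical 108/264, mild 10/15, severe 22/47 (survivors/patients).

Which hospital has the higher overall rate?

Moderate: County General 23/43 = 53.5%, St. Luke's 40/65 = 61.5% → St. Luke's
Critical: County General 2/7 = 28.6%, St. Luke's 108/264 = 40.9% → St. Luke's
Mild: County General 107/190 = 56.3%, St. Luke's 10/15 = 66.7% → St. Luke's
Severe: County General 27/69 = 39.1%, St. Luke's 22/47 = 46.8% → St. Luke's
Overall: County General 159/309 = 51.5%, St. Luke's 180/391 = 46.0% → County General
(St. Luke's wins every case group but County General wins overall — St. Luke's's patients skew toward the low-rate critical group.)

County General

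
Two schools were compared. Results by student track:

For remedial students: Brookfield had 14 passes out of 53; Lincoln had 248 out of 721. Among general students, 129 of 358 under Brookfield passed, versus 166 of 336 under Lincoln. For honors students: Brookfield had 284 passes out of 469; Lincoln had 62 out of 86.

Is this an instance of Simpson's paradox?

Remedial: Brookfield 14/53 = 26.4%, Lincoln 248/721 = 34.4% → Lincoln
General: Brookfield 129/358 = 36.0%, Lincoln 166/336 = 49.4% → Lincoln
Honors: Brookfield 284/469 = 60.6%, Lincoln 62/86 = 72.1% → Lincoln
Overall: Brookfield 427/880 = 48.5%, Lincoln 476/1143 = 41.6% → Brookfield
Lincoln wins each student group but Brookfield wins overall — the comparison reverses. Lincoln's students skew toward remedial, which has a lower base rate.

Yes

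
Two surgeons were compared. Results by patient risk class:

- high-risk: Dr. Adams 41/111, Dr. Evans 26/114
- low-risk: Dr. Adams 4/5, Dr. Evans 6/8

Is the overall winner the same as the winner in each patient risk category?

High-risk: Dr. Adams 41/111 = 36.9%, Dr. Evans 26/114 = 22.8% → Dr. Adams
Low-risk: Dr. Adams 4/5 = 80.0%, Dr. Evans 6/8 = 75.0% → Dr. Adams
Overall: Dr. Adams 45/116 = 38.8%, Dr. Evans 32/122 = 26.2% → Dr. Adams
Dr. Adams wins overall and in every patient risk group — no reversal.

Yes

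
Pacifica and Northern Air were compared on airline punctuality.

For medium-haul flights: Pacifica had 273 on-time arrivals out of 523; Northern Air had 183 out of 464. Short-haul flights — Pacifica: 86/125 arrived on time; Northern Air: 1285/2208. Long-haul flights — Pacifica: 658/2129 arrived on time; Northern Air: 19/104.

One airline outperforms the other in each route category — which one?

Pacifica

Medium-haul: Pacifica 273/523 = 52.2%, Northern Air 183/464 = 39.4% → Pacifica
Short-haul: Pacifica 86/125 = 68.8%, Northern Air 1285/2208 = 58.2% → Pacifica
Long-haul: Pacifica 658/2129 = 30.9%, Northern Air 19/104 = 18.3% → Pacifica
Pacifica has the higher rate in all 3 groups.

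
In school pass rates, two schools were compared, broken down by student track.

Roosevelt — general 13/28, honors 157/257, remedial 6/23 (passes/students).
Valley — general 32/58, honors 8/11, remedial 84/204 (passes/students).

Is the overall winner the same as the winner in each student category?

General: Roosevelt 13/28 = 46.4%, Valley 32/58 = 55.2% → Valley
Honors: Roosevelt 157/257 = 61.1%, Valley 8/11 = 72.7% → Valley
Remedial: Roosevelt 6/23 = 26.1%, Valley 84/204 = 41.2% → Valley
Overall: Roosevelt 176/308 = 57.1%, Valley 124/273 = 45.4% → Roosevelt
Valley wins each student group but Roosevelt wins overall — the comparison reverses. Valley's students skew toward remedial, which has a lower base rate.

No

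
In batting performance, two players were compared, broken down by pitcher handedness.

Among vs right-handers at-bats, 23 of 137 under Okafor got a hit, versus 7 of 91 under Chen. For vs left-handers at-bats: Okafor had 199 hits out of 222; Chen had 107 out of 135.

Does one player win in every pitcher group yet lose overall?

Vs right-handers: Okafor 23/137 = 16.8%, Chen 7/91 = 7.7% → Okafor
Vs left-handers: Okafor 199/222 = 89.6%, Chen 107/135 = 79.3% → Okafor
Overall: Okafor 222/359 = 61.8%, Chen 114/226 = 50.4% → Okafor
Okafor wins overall and in every pitcher group — no reversal.

No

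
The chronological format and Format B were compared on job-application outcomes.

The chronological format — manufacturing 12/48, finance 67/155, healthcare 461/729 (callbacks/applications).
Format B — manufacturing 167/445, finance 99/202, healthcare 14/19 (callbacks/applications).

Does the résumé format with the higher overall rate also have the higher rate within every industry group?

No

Manufacturing: the chronological format 12/48 = 25.0%, Format B 167/445 = 37.5% → Format B
Finance: the chronological format 67/155 = 43.2%, Format B 99/202 = 49.0% → Format B
Healthcare: the chronological format 461/729 = 63.2%, Format B 14/19 = 73.7% → Format B
Overall: the chronological format 540/932 = 57.9%, Format B 280/666 = 42.0% → the chronological format
Format B wins each industry group but the chronological format wins overall — the comparison reverses. Format B's applications skew toward manufacturing, which has a lower base rate.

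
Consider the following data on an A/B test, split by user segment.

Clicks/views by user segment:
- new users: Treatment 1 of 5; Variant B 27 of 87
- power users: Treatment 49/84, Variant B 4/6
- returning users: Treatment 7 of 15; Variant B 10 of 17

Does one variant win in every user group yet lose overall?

Yes

New users: Treatment 1/5 = 20.0%, Variant B 27/87 = 31.0% → Variant B
Power users: Treatment 49/84 = 58.3%, Variant B 4/6 = 66.7% → Variant B
Returning users: Treatment 7/15 = 46.7%, Variant B 10/17 = 58.8% → Variant B
Overall: Treatment 57/104 = 54.8%, Variant B 41/110 = 37.3% → Treatment
Variant B wins each user group but Treatment wins overall — the comparison reverses. Variant B's views skew toward new users, which has a lower base rate.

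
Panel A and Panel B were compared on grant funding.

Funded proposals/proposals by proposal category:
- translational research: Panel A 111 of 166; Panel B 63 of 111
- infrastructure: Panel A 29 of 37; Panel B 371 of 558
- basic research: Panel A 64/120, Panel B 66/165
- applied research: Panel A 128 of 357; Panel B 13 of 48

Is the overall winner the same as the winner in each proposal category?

Translational research: Panel A 111/166 = 66.9%, Panel B 63/111 = 56.8% → Panel A
Infrastructure: Panel A 29/37 = 78.4%, Panel B 371/558 = 66.5% → Panel A
Basic research: Panel A 64/120 = 53.3%, Panel B 66/165 = 40.0% → Panel A
Applied research: Panel A 128/357 = 35.9%, Panel B 13/48 = 27.1% → Panel A
Overall: Panel A 332/680 = 48.8%, Panel B 513/882 = 58.2% → Panel B
Panel A wins each proposal group but Panel B wins overall — the comparison reverses. Panel A's proposals skew toward applied research, which has a lower base rate.

No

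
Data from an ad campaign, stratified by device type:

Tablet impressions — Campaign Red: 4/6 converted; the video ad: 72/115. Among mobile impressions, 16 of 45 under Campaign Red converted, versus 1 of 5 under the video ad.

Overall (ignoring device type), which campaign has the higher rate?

Tablet: Campaign Red 4/6 = 66.7%, the video ad 72/115 = 62.6% → Campaign Red
Mobile: Campaign Red 16/45 = 35.6%, the video ad 1/5 = 20.0% → Campaign Red
Overall: Campaign Red 20/51 = 39.2%, the video ad 73/120 = 60.8% → the video ad
(Campaign Red wins every device group but the video ad wins overall — Campaign Red's impressions skew toward the low-rate mobile group.)

the video ad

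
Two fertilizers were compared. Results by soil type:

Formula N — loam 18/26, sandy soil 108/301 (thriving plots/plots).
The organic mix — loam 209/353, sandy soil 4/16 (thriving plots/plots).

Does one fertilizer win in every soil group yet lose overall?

Yes

Loam: Formula N 18/26 = 69.2%, the organic mix 209/353 = 59.2% → Formula N
Sandy soil: Formula N 108/301 = 35.9%, the organic mix 4/16 = 25.0% → Formula N
Overall: Formula N 126/327 = 38.5%, the organic mix 213/369 = 57.7% → the organic mix
Formula N wins each soil group but the organic mix wins overall — the comparison reverses. Formula N's plots skew toward sandy soil, which has a lower base rate.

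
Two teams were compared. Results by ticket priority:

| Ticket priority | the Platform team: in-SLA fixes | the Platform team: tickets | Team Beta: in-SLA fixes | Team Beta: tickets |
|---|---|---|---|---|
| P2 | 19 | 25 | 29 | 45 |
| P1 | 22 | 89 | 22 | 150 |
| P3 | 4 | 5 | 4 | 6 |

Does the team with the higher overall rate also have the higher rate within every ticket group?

Yes

P2: the Platform team 19/25 = 76.0%, Team Beta 29/45 = 64.4% → the Platform team
P1: the Platform team 22/89 = 24.7%, Team Beta 22/150 = 14.7% → the Platform team
P3: the Platform team 4/5 = 80.0%, Team Beta 4/6 = 66.7% → the Platform team
Overall: the Platform team 45/119 = 37.8%, Team Beta 55/201 = 27.4% → the Platform team
The Platform team wins overall and in every ticket group — no reversal.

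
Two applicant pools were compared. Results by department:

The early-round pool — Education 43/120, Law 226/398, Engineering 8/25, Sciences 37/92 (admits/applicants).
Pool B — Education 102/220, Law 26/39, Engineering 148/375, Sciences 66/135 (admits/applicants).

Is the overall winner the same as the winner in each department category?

Education: the early-round pool 43/120 = 35.8%, Pool B 102/220 = 46.4% → Pool B
Law: the early-round pool 226/398 = 56.8%, Pool B 26/39 = 66.7% → Pool B
Engineering: the early-round pool 8/25 = 32.0%, Pool B 148/375 = 39.5% → Pool B
Sciences: the early-round pool 37/92 = 40.2%, Pool B 66/135 = 48.9% → Pool B
Overall: the early-round pool 314/635 = 49.4%, Pool B 342/769 = 44.5% → the early-round pool
Pool B wins each department group but the early-round pool wins overall — the comparison reverses. Pool B's applicants skew toward Engineering, which has a lower base rate.

No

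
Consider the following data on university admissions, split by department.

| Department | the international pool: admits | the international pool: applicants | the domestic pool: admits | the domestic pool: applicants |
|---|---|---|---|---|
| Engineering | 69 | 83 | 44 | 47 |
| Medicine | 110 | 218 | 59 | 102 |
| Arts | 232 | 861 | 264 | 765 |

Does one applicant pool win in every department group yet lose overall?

No

Engineering: the international pool 69/83 = 83.1%, the domestic pool 44/47 = 93.6% → the domestic pool
Medicine: the international pool 110/218 = 50.5%, the domestic pool 59/102 = 57.8% → the domestic pool
Arts: the international pool 232/861 = 26.9%, the domestic pool 264/765 = 34.5% → the domestic pool
Overall: the international pool 411/1162 = 35.4%, the domestic pool 367/914 = 40.2% → the domestic pool
The domestic pool wins overall and in every department group — no reversal.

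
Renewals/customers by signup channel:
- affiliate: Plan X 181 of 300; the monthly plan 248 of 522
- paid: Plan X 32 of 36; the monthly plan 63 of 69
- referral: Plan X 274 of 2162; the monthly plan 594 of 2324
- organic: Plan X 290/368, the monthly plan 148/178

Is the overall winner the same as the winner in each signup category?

No

Affiliate: Plan X 181/300 = 60.3%, the monthly plan 248/522 = 47.5% → Plan X
Paid: Plan X 32/36 = 88.9%, the monthly plan 63/69 = 91.3% → the monthly plan
Referral: Plan X 274/2162 = 12.7%, the monthly plan 594/2324 = 25.6% → the monthly plan
Organic: Plan X 290/368 = 78.8%, the monthly plan 148/178 = 83.1% → the monthly plan
Overall: Plan X 777/2866 = 27.1%, the monthly plan 1053/3093 = 34.0% → the monthly plan
Neither sweeps: Plan X wins 1 of 4 groups, the monthly plan wins 3. The monthly plan wins overall but not every group — no Simpson reversal.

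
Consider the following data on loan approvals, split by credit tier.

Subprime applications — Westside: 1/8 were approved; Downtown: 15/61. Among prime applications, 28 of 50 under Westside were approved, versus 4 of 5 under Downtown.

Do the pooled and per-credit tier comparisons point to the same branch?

No

Subprime: Westside 1/8 = 12.5%, Downtown 15/61 = 24.6% → Downtown
Prime: Westside 28/50 = 56.0%, Downtown 4/5 = 80.0% → Downtown
Overall: Westside 29/58 = 50.0%, Downtown 19/66 = 28.8% → Westside
Downtown wins each credit group but Westside wins overall — the comparison reverses. Downtown's applications skew toward subprime, which has a lower base rate.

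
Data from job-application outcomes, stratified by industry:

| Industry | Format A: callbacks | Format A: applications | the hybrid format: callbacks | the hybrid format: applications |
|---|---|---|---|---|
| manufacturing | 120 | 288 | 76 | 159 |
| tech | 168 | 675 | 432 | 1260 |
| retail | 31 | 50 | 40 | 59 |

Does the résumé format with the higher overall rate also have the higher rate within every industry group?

Manufacturing: Format A 120/288 = 41.7%, the hybrid format 76/159 = 47.8% → the hybrid format
Tech: Format A 168/675 = 24.9%, the hybrid format 432/1260 = 34.3% → the hybrid format
Retail: Format A 31/50 = 62.0%, the hybrid format 40/59 = 67.8% → the hybrid format
Overall: Format A 319/1013 = 31.5%, the hybrid format 548/1478 = 37.1% → the hybrid format
The hybrid format wins overall and in every industry group — no reversal.

Yes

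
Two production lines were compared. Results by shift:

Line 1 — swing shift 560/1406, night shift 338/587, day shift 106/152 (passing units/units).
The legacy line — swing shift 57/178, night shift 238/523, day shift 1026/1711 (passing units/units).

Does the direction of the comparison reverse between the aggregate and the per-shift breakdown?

Yes

Swing shift: Line 1 560/1406 = 39.8%, the legacy line 57/178 = 32.0% → Line 1
Night shift: Line 1 338/587 = 57.6%, the legacy line 238/523 = 45.5% → Line 1
Day shift: Line 1 106/152 = 69.7%, the legacy line 1026/1711 = 60.0% → Line 1
Overall: Line 1 1004/2145 = 46.8%, the legacy line 1321/2412 = 54.8% → the legacy line
Line 1 wins each shift group but the legacy line wins overall — the comparison reverses. Line 1's units skew toward swing shift, which has a lower base rate.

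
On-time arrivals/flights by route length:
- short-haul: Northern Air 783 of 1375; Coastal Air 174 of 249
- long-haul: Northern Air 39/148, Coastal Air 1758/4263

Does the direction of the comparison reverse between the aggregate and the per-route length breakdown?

Yes

Short-haul: Northern Air 783/1375 = 56.9%, Coastal Air 174/249 = 69.9% → Coastal Air
Long-haul: Northern Air 39/148 = 26.4%, Coastal Air 1758/4263 = 41.2% → Coastal Air
Overall: Northern Air 822/1523 = 54.0%, Coastal Air 1932/4512 = 42.8% → Northern Air
Coastal Air wins each route group but Northern Air wins overall — the comparison reverses. Coastal Air's flights skew toward long-haul, which has a lower base rate.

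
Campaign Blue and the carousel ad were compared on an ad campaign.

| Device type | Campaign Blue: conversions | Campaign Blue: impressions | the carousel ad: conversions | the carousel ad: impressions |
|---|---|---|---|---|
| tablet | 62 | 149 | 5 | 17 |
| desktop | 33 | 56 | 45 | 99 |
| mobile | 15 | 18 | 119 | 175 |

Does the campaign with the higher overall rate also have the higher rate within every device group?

No

Tablet: Campaign Blue 62/149 = 41.6%, the carousel ad 5/17 = 29.4% → Campaign Blue
Desktop: Campaign Blue 33/56 = 58.9%, the carousel ad 45/99 = 45.5% → Campaign Blue
Mobile: Campaign Blue 15/18 = 83.3%, the carousel ad 119/175 = 68.0% → Campaign Blue
Overall: Campaign Blue 110/223 = 49.3%, the carousel ad 169/291 = 58.1% → the carousel ad
Campaign Blue wins each device group but the carousel ad wins overall — the comparison reverses. Campaign Blue's impressions skew toward tablet, which has a lower base rate.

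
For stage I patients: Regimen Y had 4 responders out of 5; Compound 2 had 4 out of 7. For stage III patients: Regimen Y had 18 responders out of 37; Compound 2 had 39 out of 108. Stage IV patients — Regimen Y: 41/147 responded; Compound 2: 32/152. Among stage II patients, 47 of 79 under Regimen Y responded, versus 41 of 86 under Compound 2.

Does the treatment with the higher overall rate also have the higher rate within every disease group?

Yes

Stage I: Regimen Y 4/5 = 80.0%, Compound 2 4/7 = 57.1% → Regimen Y
Stage III: Regimen Y 18/37 = 48.6%, Compound 2 39/108 = 36.1% → Regimen Y
Stage IV: Regimen Y 41/147 = 27.9%, Compound 2 32/152 = 21.1% → Regimen Y
Stage II: Regimen Y 47/79 = 59.5%, Compound 2 41/86 = 47.7% → Regimen Y
Overall: Regimen Y 110/268 = 41.0%, Compound 2 116/353 = 32.9% → Regimen Y
Regimen Y wins overall and in every disease group — no reversal.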